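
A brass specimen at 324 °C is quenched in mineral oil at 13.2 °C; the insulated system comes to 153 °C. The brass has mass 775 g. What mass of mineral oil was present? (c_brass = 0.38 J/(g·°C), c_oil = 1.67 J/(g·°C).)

m ≈ 216 g

Heat lost by the brass = heat gained by the oil:
775×0.38×(324 − 153) = m×1.67×(153 − 13.2)
233.47 m = 50360  ⇒  m ≈ 215.7 g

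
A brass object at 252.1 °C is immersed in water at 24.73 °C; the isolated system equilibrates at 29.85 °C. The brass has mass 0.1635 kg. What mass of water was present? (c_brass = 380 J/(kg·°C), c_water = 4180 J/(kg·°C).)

Heat lost by the brass = heat gained by the water:
0.1635×380×(252.1 − 29.85) = m×4180×(29.85 − 24.73)
21402 m = 13808  ⇒  m ≈ 0.6452 kg

m ≈ 0.645 kg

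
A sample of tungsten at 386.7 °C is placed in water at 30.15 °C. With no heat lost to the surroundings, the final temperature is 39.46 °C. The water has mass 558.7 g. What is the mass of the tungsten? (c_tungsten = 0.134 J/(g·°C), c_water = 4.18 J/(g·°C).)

m ≈ 467 g

Energy conservation, ΣQ = 0:
m×0.134×(39.46 − 386.7) + 558.7×4.18×(39.46 − 30.15) = 0
-46.53 m = -21742
m = -21742/-46.53 ≈ 467.3 g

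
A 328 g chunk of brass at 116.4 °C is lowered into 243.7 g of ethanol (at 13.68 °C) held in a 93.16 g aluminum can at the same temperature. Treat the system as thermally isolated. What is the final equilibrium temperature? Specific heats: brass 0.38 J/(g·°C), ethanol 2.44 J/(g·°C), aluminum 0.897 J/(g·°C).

T_f ≈ 29.6 °C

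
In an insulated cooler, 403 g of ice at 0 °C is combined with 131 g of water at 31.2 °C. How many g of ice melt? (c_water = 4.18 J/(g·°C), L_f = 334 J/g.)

Cooling the water to 0 °C releases 131·4.18·31.2 = 17084 J.
Melting all 403 g of ice would need 403·334 = 134602 J.
17084 J < 134602 J, so only part of the ice melts and the system sits at 0 °C.
Mass melted = 17084/334 ≈ 51.15 g.

m_melted ≈ 51.2 g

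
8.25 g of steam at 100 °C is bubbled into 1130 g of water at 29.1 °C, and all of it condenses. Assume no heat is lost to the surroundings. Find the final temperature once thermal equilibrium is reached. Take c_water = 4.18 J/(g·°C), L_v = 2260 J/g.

T_f ≈ 33.5 °C

Conservation of energy gives ΣQ = 0:
latent heat released on condensation: 8.25×2260 = 18645; condensed water 100 °C→T: 34.48(T − 100); original water: 4723.4(T − 29.1)
4757.9 T = 18645 + 3448.5 + 137451 = 159544
T ≈ 33.53 °C (< 100 °C, so full condensation is consistent).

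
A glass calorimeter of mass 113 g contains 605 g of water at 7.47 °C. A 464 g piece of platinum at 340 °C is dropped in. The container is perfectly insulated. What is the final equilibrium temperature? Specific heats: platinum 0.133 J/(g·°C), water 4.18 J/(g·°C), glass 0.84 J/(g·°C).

T_f ≈ 15.1 °C

T_f is the heat-capacity-weighted average of the initial temperatures:
T_f = (61.71×340 + 2528.9×7.47 + 94.92×7.47) / (61.71 + 2528.9 + 94.92)
    = 40582 / 2685.5 ≈ 15.11 °C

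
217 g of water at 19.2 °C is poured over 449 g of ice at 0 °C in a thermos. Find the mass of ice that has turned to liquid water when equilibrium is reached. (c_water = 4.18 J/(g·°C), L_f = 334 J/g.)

Cooling the water to 0 °C releases 217×4.18×19.2 = 17416 J.
Fully melting the ice requires m_ice L_f = 449×334 = 149966 J.
17416 J < 149966 J, so only part of the ice melts and the system sits at 0 °C.
m_melt = 17416 / L_f = 52.14 g.

m_melted ≈ 52.1 g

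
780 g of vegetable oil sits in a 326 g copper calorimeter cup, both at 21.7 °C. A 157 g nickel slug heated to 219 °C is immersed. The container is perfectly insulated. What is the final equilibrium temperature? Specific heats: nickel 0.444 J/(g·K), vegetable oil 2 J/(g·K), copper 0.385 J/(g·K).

T_f ≈ 29.5 °C

Taking heat into each body as positive, Σ m c ΔT = 0:
157·0.444·(T − 219) + 780·2·(T − 21.7) + 326·0.385·(T − 21.7) = 0
69.71(T − 219) + 1560(T − 21.7) + 125.51(T − 21.7) = 0
1755.2 T = 51842
T ≈ 29.54 °C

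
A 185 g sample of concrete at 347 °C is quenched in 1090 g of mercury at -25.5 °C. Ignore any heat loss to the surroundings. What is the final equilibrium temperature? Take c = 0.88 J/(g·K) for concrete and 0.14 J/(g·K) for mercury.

With ΣQ=0 the equilibrium temperature is the m·c-weighted mean:
T_f = (162.8*347 + 152.6*(-25.5)) / (162.8 + 152.6)
    = 52600 / 315.4 ≈ 166.77 °C

T_f ≈ 166.8 °C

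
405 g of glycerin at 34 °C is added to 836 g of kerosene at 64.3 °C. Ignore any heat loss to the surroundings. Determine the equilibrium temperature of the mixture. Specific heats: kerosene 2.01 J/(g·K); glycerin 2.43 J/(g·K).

Let T be the final temperature. ΣQ_i = 0:
836·2.01·(T − 64.3) + 405·2.43·(T − 34) = 0
1680.4(T − 64.3) + 984.15(T − 34) = 0
(1680.4 + 984.15) T = 1680.4·64.3 + 984.15·34
T = 141508 / 2664.5 = 53.1 °C

T_f ≈ 53.1 °C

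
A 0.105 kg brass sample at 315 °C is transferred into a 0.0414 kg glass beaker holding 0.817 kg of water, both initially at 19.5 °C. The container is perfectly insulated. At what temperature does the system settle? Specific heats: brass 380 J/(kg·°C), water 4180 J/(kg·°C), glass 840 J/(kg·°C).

T_f ≈ 22.9 °C

T_f is the heat-capacity-weighted average of the initial temperatures:
T_f = (39.9·315 + 3415.1·19.5 + 34.78·19.5) / (39.9 + 3415.1 + 34.78)
    = 79840 / 3489.7 ≈ 22.88 °C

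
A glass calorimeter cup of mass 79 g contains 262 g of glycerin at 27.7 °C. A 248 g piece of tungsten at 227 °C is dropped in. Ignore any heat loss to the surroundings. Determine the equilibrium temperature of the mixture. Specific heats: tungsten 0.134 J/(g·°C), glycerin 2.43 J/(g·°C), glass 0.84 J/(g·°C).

T_f ≈ 36.7 °C

Energy conservation, ΣQ = 0:
248*0.134*(T − 227) + 262*2.43*(T − 27.7) + 79*0.84*(T − 27.7) = 0
736.25 T = 27017
T ≈ 36.70 °C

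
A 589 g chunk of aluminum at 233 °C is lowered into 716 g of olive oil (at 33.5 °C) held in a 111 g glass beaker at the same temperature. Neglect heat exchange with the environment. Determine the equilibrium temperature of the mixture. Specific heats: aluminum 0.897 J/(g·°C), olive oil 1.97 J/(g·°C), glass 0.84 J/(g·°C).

T_f = Σ m_i c_i T_i / Σ m_i c_i:
T_f = (528.33×233 + 1410.5×33.5 + 93.24×33.5) / (528.33 + 1410.5 + 93.24)
    = 173478 / 2032.1 ≈ 85.37 °C

T_f ≈ 85.4 °C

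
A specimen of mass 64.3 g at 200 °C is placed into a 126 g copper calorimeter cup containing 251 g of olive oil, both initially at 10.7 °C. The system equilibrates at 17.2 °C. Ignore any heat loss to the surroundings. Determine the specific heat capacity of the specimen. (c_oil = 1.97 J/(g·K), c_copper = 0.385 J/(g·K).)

c ≈ 0.3 J/(g·K)

Let T be the final temperature. ΣQ_i = 0:
64.3·c·(17.2 − 200) + 251·1.97·(17.2 − 10.7) + 126·0.385·(17.2 − 10.7) = 0
-11754 c = -3529.4
c = -3529.4/-11754 ≈ 0.3003 J/(g·K)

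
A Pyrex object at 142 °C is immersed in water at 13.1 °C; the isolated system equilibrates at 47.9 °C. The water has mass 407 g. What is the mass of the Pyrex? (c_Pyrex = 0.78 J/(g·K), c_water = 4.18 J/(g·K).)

m ≈ 807 g

Conservation of energy gives ΣQ = 0:
m·0.78·(47.9 − 142) + 407·4.18·(47.9 − 13.1) = 0
-73.4 m = -59204
m = -59204/-73.4 ≈ 806.6 g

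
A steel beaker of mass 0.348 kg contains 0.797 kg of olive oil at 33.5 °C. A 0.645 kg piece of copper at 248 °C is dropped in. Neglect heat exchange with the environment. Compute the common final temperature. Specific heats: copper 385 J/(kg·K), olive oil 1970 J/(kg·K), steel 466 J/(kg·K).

T_f ≈ 60.4 °C

T_f = Σ m_i c_i T_i / Σ m_i c_i:
T_f = (248.33*248 + 1570.1*33.5 + 162.17*33.5) / (248.33 + 1570.1 + 162.17)
    = 119615 / 1980.6 ≈ 60.39 °C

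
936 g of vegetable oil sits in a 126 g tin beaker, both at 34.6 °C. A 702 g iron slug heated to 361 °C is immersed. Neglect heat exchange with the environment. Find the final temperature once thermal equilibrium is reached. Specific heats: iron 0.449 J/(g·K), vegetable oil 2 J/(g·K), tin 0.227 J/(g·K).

T_f ≈ 81.0 °C

Let T be the final temperature. ΣQ_i = 0:
702·0.449·(T − 361) + 936·2·(T − 34.6) + 126·0.227·(T − 34.6) = 0
(315.2 + 1872 + 28.6) T = 315.2·361 + 1872·34.6 + 28.6·34.6
T = 179547/2215.8 ≈ 81.03 °C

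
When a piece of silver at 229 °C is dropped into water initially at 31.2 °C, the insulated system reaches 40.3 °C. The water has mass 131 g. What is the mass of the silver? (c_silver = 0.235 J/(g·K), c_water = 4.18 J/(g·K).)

m ≈ 112 g

|Q_silver| = |Q_water|:
m×0.235×(229 − 40.3) = 131×4.18×(40.3 − 31.2)
44.34 m = 4983  ⇒  m ≈ 112.4 g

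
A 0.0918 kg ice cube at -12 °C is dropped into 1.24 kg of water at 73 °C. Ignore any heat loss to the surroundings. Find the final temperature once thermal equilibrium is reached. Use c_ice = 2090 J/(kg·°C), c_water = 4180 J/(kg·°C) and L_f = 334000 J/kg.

Heat gained plus heat lost sum to zero:
ice -12→0 °C: 0.0918×2090×12 = 2302.3
  latent heat to melt: 0.0918×334000 = 30661
  warm the meltwater: 383.72 T
  water: 5183.2(T − 73)
5566.9 T = 378374 − 32964 = 345410
T ≈ 62.05 °C (positive, so assuming full melt was valid).

T_f ≈ 62.0 °C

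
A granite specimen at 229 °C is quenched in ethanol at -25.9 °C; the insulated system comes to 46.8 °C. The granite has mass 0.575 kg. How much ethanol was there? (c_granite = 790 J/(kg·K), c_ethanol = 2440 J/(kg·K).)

m ≈ 0.467 kg

Heat lost by the granite = heat gained by the ethanol:
0.575·790·(229 − 46.8) = m·2440·(46.8 − (-25.9))
177388 m = 82764  ⇒  m ≈ 0.4666 kg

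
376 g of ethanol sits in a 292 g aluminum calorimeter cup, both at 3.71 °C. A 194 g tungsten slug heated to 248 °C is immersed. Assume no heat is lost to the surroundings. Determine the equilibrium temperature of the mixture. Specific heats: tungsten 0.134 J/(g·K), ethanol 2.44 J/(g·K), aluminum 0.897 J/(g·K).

T_f ≈ 9.0 °C

With ΣQ=0 the equilibrium temperature is the m·c-weighted mean:
T_f = (26·248 + 917.44·3.71 + 261.92·3.71) / (26 + 917.44 + 261.92)
    = 10822 / 1205.4 ≈ 8.98 °C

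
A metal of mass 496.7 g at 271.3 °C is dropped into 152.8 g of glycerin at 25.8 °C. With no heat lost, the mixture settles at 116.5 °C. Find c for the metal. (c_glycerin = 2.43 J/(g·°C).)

Setting the total heat transfer to zero:
496.7·c·(116.5 − 271.3) + 152.8·2.43·(116.5 − 25.8) = 0
-76889 c = -33677
c = -33677/-76889 ≈ 0.438 J/(g·°C)

c ≈ 0.438 J/(g·°C)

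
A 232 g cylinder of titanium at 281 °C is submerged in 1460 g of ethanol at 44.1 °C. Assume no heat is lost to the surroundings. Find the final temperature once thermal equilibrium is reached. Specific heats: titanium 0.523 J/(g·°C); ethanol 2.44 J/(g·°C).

T_f ≈ 51.9 °C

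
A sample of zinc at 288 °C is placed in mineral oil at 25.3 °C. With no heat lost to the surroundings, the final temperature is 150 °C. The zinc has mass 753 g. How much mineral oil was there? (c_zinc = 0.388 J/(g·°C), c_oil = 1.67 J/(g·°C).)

|Q_zinc| = |Q_oil|:
753·0.388·(288 − 150) = m·1.67·(150 − 25.3)
208.25 m = 40319  ⇒  m ≈ 193.6 g

m ≈ 194 g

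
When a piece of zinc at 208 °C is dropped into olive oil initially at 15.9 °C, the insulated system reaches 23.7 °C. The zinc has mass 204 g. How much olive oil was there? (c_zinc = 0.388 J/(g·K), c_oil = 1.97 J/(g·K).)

Conservation of energy gives ΣQ = 0:
204·0.388·(23.7 − 208) + m·1.97·(23.7 − 15.9) = 0
15.37 m = 14588
m = 14588/15.37 ≈ 949.4 g

m ≈ 949 g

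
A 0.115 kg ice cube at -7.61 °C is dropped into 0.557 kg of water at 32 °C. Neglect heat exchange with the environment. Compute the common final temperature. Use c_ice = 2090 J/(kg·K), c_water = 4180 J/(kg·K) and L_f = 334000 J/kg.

T_f ≈ 12.2 °C

Sum of m c ΔT and latent-heat terms is zero:
ice -7.61→0 °C: 0.115·2090·7.61 = 1829.1; fusion: m_ice L_f = 0.115·334000 = 38410; warm the meltwater: 480.7 T; water: 2328.3(T − 32)
2809 T = 74504 − 40239 = 34265
T ≈ 12.20 °C (positive, so assuming full melt was valid).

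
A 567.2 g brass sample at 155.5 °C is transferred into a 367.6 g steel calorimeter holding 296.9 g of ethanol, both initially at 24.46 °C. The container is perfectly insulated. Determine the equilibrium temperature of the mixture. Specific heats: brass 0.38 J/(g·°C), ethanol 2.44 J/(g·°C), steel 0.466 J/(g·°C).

T_f ≈ 49.9 °C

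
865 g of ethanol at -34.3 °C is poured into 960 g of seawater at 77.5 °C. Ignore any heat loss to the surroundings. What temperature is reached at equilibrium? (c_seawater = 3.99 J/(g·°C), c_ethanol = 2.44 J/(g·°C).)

T_f ≈ 37.8 °C

T_f is the heat-capacity-weighted average of the initial temperatures:
T_f = (3830.4·77.5 + 2110.6·(-34.3)) / (3830.4 + 2110.6)
    = 224462 / 5941 ≈ 37.78 °C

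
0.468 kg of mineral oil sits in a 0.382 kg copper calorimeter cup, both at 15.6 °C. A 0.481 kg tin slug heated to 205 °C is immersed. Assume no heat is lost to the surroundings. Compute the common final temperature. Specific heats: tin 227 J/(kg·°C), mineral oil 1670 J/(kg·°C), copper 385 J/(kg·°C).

Heat gained plus heat lost sum to zero:
0.481×227×(T − 205) + 0.468×1670×(T − 15.6) + 0.382×385×(T − 15.6) = 0
1037.8 T = 36870
T = 36870 / 1037.8 = 35.5 °C

T_f ≈ 35.5 °C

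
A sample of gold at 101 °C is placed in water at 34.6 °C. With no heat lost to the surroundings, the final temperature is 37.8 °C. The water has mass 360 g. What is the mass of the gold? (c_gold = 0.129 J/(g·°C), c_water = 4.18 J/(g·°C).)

m ≈ 591 g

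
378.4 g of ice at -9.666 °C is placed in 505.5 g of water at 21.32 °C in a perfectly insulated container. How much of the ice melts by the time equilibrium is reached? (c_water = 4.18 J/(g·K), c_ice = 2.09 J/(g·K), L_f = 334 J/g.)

Heat available from the water dropping to 0 °C: 505.5·4.18·21.32 = 45049 J.
Of that, 378.4·2.09·9.666 = 7644.4 J goes to bring the ice to 0 °C, leaving 37405 J.
To melt every bit of ice: 378.4·334 = 126386 J.
That's not enough to melt it all — equilibrium is at 0 °C with ice remaining.
Mass melted = 37405/334 ≈ 112 g.

m_melted ≈ 112 g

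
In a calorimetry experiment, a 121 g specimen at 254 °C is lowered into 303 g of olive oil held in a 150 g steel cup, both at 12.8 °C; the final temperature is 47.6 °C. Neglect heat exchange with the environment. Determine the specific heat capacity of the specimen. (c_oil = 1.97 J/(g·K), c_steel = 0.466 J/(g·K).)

c ≈ 0.929 J/(g·K)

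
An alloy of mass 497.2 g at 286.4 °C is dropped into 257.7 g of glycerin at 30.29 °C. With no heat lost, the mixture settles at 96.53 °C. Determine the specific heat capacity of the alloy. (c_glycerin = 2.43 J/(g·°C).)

c ≈ 0.439 J/(g·°C)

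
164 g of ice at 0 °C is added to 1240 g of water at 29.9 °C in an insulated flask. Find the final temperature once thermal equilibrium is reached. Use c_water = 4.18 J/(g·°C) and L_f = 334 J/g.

Energy conservation, ΣQ = 0:
fusion: m_ice L_f = 164×334 = 54776; meltwater 0→T: 164×4.18×T = 685.52 T; water: 5183.2(T − 29.9)
5868.7 T = 154978 − 54776 = 100202
T ≈ 17.07 °C (positive, so assuming full melt was valid).

T_f ≈ 17.1 °C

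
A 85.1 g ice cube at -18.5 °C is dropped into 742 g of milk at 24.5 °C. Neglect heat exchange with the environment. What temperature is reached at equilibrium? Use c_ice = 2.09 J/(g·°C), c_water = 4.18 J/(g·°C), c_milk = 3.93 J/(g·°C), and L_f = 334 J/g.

Taking heat into each body as positive, Σ m c ΔT = 0:
ice -18.5→0 °C: 85.1·2.09·18.5 = 3290.4; melt ice: 85.1·334 = 28423; warm the meltwater: 355.72 T; milk: 2916.1(T − 24.5)
3271.8 T = 71443 − 31714 = 39730
T ≈ 12.14 °C (positive, so assuming full melt was valid).

T_f ≈ 12.1 °C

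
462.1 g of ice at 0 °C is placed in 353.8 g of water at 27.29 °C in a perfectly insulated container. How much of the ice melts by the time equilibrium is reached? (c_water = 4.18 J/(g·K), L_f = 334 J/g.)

Heat available from the water dropping to 0 °C: 353.8·4.18·27.29 = 40359 J.
Fully melting the ice requires m_ice L_f = 462.1·334 = 154341 J.
40359 J < 154341 J, so only part of the ice melts and the system sits at 0 °C.
m_melted·334 = 40359  ⇒  m_melted ≈ 120.8 g.

m_melted ≈ 121 g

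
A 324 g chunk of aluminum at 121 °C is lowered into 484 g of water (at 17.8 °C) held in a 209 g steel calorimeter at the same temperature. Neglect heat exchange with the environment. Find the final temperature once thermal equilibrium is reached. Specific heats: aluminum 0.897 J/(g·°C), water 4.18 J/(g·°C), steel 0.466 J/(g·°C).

T_f is the heat-capacity-weighted average of the initial temperatures:
T_f = (290.63×121 + 2023.1×17.8 + 97.39×17.8) / (290.63 + 2023.1 + 97.39)
    = 72911 / 2411.1 ≈ 30.24 °C

T_f ≈ 30.2 °C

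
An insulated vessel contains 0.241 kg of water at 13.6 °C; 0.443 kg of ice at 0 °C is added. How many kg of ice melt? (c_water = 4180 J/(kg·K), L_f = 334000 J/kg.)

Water can give up m c ΔT = 0.241·4180·13.6 = 13700 J before reaching 0 °C.
To melt every bit of ice: 0.443·334000 = 147962 J.
That's not enough to melt it all — equilibrium is at 0 °C with ice remaining.
Mass melted = 13700/334000 ≈ 0.04102 kg.

m_melted ≈ 0.041 kg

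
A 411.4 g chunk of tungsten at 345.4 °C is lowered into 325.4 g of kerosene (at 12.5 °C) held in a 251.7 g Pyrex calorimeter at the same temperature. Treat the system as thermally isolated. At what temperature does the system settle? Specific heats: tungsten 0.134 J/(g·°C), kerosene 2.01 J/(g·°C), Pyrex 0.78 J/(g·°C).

T_f ≈ 32.8 °C

With ΣQ=0 the equilibrium temperature is the m·c-weighted mean:
T_f = (55.13*345.4 + 654.05*12.5 + 196.33*12.5) / (55.13 + 654.05 + 196.33)
    = 29671 / 905.51 ≈ 32.77 °C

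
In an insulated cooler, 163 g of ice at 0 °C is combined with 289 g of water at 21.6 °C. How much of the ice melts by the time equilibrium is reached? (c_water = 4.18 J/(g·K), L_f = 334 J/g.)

Cooling the water to 0 °C releases 289×4.18×21.6 = 26093 J.
To melt every bit of ice: 163×334 = 54442 J.
26093 J < 54442 J, so only part of the ice melts and the system sits at 0 °C.
Mass melted = 26093/334 ≈ 78.12 g.

m_melted ≈ 78.1 g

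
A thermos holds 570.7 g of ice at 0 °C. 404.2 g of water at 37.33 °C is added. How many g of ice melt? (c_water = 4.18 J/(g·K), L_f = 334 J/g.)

m_melted ≈ 189 g

Water can give up m c ΔT = 404.2×4.18×37.33 = 63071 J before reaching 0 °C.
Fully melting the ice requires m_ice L_f = 570.7×334 = 190614 J.
That's not enough to melt it all — equilibrium is at 0 °C with ice remaining.
m_melted×334 = 63071  ⇒  m_melted ≈ 188.8 g.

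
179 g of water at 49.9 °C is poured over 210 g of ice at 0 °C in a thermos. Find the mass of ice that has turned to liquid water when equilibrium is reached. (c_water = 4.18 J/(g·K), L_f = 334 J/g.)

Water can give up m c ΔT = 179×4.18×49.9 = 37336 J before reaching 0 °C.
Fully melting the ice requires m_ice L_f = 210×334 = 70140 J.
That's not enough to melt it all — equilibrium is at 0 °C with ice remaining.
m_melt = 37336 / L_f = 111.8 g.

m_melted ≈ 112 g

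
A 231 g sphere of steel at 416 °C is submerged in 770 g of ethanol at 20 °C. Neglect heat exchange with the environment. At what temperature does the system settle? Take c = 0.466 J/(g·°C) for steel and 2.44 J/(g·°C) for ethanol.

T_f ≈ 41.5 °C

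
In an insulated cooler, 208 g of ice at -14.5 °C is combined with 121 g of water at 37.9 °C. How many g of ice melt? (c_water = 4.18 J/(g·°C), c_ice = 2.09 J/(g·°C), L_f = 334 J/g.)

Heat available from the water dropping to 0 °C: 121×4.18×37.9 = 19169 J.
Warming the ice to 0 °C takes 208×2.09×14.5 = 6303.4 J, leaving 12866 J for melting.
To melt every bit of ice: 208×334 = 69472 J.
Since 12866 < 69472 J, not all the ice melts; equilibrium is at 0 °C.
Mass melted = 12866/334 ≈ 38.52 g.

m_melted ≈ 38.5 g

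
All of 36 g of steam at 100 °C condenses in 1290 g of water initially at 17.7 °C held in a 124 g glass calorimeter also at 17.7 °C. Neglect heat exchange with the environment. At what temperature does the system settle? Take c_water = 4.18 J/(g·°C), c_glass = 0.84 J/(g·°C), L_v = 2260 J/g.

Heat gained plus heat lost sum to zero:
latent heat released on condensation: 36×2260 = 81360
  condensate cools 100→T: 36×4.18×(T − 100) = 150.48(T − 100)
  water warms: 1290×4.18×(T − 17.7) = 5392.2(T − 17.7)
  glass cup: 124×0.84×(T − 17.7) = 104.16(T − 17.7)
5646.8 T = 81360 + 15048 + 97286 = 193694
T ≈ 34.30 °C, under the boiling point, so the assumption holds.

T_f ≈ 34.3 °C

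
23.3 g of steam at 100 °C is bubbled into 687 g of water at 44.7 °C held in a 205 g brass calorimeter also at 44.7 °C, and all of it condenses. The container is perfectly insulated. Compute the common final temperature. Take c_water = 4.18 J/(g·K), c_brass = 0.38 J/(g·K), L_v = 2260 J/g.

T_f ≈ 63.7 °C

Taking heat into each body as positive, Σ m c ΔT = 0:
latent heat released on condensation: 23.3·2260 = 52658
  condensate cools 100→T: 23.3·4.18·(T − 100) = 97.39(T − 100)
  water warms: 687·4.18·(T − 44.7) = 2871.7(T − 44.7)
  cup: 77.9(T − 44.7)
3047 T = 52658 + 9739.4 + 131845 = 194243
T ≈ 63.75 °C (< 100 °C, so full condensation is consistent).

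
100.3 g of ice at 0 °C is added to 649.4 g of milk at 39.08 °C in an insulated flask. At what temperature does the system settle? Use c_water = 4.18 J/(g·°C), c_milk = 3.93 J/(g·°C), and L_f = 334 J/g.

T_f ≈ 22.3 °C

Net heat exchanged in the isolated system is zero:
melt ice: 100.3×334 = 33500
  warm the meltwater: 419.25 T
  milk cools: 649.4×3.93×(T − 39.08) = 2552.1(T − 39.08)
2971.4 T = 99738 − 33500 = 66238
T ≈ 22.29 °C (positive, so assuming full melt was valid).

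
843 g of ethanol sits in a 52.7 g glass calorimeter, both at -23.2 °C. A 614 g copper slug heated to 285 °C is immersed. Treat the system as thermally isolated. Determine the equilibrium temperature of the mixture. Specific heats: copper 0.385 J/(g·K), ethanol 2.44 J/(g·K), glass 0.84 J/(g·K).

T_f ≈ 8.0 °C

Net heat exchanged in the isolated system is zero:
614·0.385·(T − 285) + 843·2.44·(T − (-23.2)) + 52.7·0.84·(T − (-23.2)) = 0
2337.6 T = 18624
T = 18624 / 2337.6 = 7.97 °C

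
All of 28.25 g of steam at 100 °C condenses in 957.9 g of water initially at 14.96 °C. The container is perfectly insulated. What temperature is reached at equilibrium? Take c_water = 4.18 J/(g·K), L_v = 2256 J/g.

Conservation of energy gives ΣQ = 0:
latent heat released on condensation: 28.25·2256 = 63732
  condensate cools 100→T: 28.25·4.18·(T − 100) = 118.08(T − 100)
  water warms: 957.9·4.18·(T − 14.96) = 4004(T − 14.96)
4122.1 T = 63732 + 11808 + 59900 = 135441
T ≈ 32.86 °C (< 100 °C, so full condensation is consistent).

T_f ≈ 32.9 °C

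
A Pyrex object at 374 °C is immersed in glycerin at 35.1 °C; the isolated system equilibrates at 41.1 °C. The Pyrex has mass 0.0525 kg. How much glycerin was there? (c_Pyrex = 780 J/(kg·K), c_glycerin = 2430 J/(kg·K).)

m ≈ 0.935 kg

|Q_Pyrex| = |Q_glycerin|:
0.0525·780·(374 − 41.1) = m·2430·(41.1 − 35.1)
14580 m = 13632  ⇒  m ≈ 0.935 kg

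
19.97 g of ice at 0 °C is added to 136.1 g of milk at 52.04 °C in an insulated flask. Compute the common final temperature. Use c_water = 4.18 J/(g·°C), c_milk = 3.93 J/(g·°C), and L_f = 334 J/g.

Sum of m c ΔT and latent-heat terms is zero:
melt ice: 19.97·334 = 6670; warm the meltwater: 83.47 T; milk cools: 136.1·3.93·(T − 52.04) = 534.87(T − 52.04)
618.35 T = 27835 − 6670 = 21165
T ≈ 34.23 °C. Since T > 0 °C, the all-ice-melts assumption holds.

T_f ≈ 34.2 °C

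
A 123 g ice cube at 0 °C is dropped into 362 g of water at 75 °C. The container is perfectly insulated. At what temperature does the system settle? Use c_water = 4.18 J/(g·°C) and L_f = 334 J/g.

T_f ≈ 35.7 °C

Conservation of energy gives ΣQ = 0:
fusion: m_ice L_f = 123×334 = 41082; meltwater 0→T: 123×4.18×T = 514.14 T; water cools: 362×4.18×(T − 75) = 1513.2(T − 75)
2027.3 T = 113487 − 41082 = 72405
T ≈ 35.71 °C. Since T > 0 °C, the all-ice-melts assumption holds.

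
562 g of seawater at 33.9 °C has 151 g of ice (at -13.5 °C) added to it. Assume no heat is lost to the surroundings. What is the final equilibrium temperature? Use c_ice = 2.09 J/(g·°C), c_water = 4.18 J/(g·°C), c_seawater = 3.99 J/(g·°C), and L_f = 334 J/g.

T_f ≈ 7.4 °C

Heat gained plus heat lost sum to zero:
warm ice to 0 °C: 151×2.09×(0 − (-13.5)) = 4260.5
  latent heat to melt: 151×334 = 50434
  meltwater 0→T: 151×4.18×T = 631.18 T
  seawater: 2242.4(T − 33.9)
2873.6 T = 76017 − 54694 = 21322
T ≈ 7.42 °C. Since T > 0 °C, the all-ice-melts assumption holds.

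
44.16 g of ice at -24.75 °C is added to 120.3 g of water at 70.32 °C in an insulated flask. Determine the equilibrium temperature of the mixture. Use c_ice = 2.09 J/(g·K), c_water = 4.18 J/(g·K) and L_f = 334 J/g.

T_f ≈ 26.7 °C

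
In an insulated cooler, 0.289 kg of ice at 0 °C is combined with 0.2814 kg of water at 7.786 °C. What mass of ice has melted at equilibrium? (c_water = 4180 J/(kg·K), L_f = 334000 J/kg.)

Cooling the water to 0 °C releases 0.2814×4180×7.786 = 9158.3 J.
To melt every bit of ice: 0.289×334000 = 96526 J.
9158.3 J < 96526 J, so only part of the ice melts and the system sits at 0 °C.
m_melt = 9158.3 / L_f = 0.02742 kg.

m_melted ≈ 0.0274 kg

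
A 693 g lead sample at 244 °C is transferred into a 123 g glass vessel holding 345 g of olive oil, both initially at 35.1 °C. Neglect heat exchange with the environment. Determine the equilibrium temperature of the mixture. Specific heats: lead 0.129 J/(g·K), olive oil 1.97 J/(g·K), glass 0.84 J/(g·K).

T_f ≈ 56.5 °C

T_f = Σ m_i c_i T_i / Σ m_i c_i:
T_f = (89.4×244 + 679.65×35.1 + 103.32×35.1) / (89.4 + 679.65 + 103.32)
    = 49295 / 872.37 ≈ 56.51 °C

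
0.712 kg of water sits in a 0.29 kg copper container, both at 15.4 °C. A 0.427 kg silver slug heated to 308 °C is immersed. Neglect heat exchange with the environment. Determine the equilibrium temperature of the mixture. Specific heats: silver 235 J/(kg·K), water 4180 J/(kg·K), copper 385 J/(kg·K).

T_f ≈ 24.6 °C

Heat gained plus heat lost sum to zero:
0.427·235·(T − 308) + 0.712·4180·(T − 15.4) + 0.29·385·(T − 15.4) = 0
100.34(T − 308) + 2976.2(T − 15.4) + 111.65(T − 15.4) = 0
(100.34 + 2976.2 + 111.65) T = 100.34·308 + 2976.2·15.4 + 111.65·15.4
T ≈ 24.61 °C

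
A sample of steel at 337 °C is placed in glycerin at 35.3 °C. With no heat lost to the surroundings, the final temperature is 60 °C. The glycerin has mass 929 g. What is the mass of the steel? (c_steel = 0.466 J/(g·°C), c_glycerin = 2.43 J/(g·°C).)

m ≈ 432 g

Taking heat into each body as positive, Σ m c ΔT = 0:
m×0.466×(60 − 337) + 929×2.43×(60 − 35.3) = 0
-129.08 m = -55760
m = -55760/-129.08 ≈ 432 g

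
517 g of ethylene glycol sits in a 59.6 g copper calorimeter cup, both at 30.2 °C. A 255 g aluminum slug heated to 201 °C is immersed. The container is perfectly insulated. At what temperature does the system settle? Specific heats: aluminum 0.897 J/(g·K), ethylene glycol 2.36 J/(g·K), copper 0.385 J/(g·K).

T_f ≈ 56.7 °C

T_f = Σ m_i c_i T_i / Σ m_i c_i:
T_f = (228.74*201 + 1220.1*30.2 + 22.95*30.2) / (228.74 + 1220.1 + 22.95)
    = 83516 / 1471.8 ≈ 56.74 °C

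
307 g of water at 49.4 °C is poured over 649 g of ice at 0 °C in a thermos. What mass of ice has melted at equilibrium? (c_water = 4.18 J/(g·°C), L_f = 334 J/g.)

m_melted ≈ 190 g

Cooling the water to 0 °C releases 307×4.18×49.4 = 63393 J.
To melt every bit of ice: 649×334 = 216766 J.
Since 63393 < 216766 J, not all the ice melts; equilibrium is at 0 °C.
m_melt = 63393 / L_f = 189.8 g.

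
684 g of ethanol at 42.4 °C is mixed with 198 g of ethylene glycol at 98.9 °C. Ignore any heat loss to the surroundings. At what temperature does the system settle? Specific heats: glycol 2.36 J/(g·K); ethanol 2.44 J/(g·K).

T_f ≈ 54.8 °C

Heat gained plus heat lost sum to zero:
198×2.36×(T − 98.9) + 684×2.44×(T − 42.4) = 0
467.28(T − 98.9) + 1669(T − 42.4) = 0
2136.2 T = 116978
T = 116978/2136.2 ≈ 54.76 °C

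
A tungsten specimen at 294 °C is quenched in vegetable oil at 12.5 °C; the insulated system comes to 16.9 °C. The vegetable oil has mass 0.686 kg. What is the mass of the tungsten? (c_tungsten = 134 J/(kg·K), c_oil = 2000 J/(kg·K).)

m ≈ 0.163 kg

Heat gained plus heat lost sum to zero:
m×134×(16.9 − 294) + 0.686×2000×(16.9 − 12.5) = 0
-37131 m = -6036.8
m = -6036.8/-37131 ≈ 0.1626 kg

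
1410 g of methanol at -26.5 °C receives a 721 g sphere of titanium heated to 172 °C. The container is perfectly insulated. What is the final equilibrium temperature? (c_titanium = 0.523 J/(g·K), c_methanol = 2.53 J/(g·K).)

T_f ≈ -7.5 °C

Set heat shed by the hot body equal to heat absorbed by the cold body:
721·0.523·(172 − T) = 1410·2.53·(T − (-26.5))
377.08(172 − T) = 3567.3(T − (-26.5))
3944.4 T = -29675  ⇒  T ≈ -7.52 °C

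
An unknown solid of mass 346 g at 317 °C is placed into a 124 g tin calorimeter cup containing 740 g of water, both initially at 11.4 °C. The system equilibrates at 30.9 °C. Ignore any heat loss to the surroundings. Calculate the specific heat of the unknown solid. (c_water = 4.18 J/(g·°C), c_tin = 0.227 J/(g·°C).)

Energy conservation, ΣQ = 0:
346×c×(30.9 − 317) + 740×4.18×(30.9 − 11.4) + 124×0.227×(30.9 − 11.4) = 0
-98991 c = -60866
c = -60866/-98991 ≈ 0.6149 J/(g·°C)

c ≈ 0.615 J/(g·°C)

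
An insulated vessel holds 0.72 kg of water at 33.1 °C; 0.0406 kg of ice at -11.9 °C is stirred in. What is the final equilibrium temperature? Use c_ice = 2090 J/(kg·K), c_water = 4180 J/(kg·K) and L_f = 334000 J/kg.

Energy conservation, ΣQ = 0:
ice -11.9→0 °C: 0.0406×2090×11.9 = 1009.8; melt ice: 0.0406×334000 = 13560; warm the meltwater: 169.71 T; water: 3009.6(T − 33.1)
3179.3 T = 99618 − 14570 = 85048
T ≈ 26.75 °C (positive, so assuming full melt was valid).

T_f ≈ 26.8 °C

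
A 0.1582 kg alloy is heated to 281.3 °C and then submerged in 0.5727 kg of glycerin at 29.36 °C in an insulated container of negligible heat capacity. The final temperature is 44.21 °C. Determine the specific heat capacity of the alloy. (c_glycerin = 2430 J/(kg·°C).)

Setting the total heat transfer to zero:
0.1582·c·(44.21 − 281.3) + 0.5727·2430·(44.21 − 29.36) = 0
-37.51 c = -20666
c = -20666/-37.51 ≈ 551 J/(kg·°C)

c ≈ 551 J/(kg·°C)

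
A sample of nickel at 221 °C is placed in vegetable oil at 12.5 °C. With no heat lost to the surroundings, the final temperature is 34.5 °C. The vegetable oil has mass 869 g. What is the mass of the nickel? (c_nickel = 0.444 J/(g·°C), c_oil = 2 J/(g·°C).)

Let T be the final temperature. ΣQ_i = 0:
m×0.444×(34.5 − 221) + 869×2×(34.5 − 12.5) = 0
-82.81 m = -38236
m = -38236/-82.81 ≈ 461.8 g

m ≈ 462 g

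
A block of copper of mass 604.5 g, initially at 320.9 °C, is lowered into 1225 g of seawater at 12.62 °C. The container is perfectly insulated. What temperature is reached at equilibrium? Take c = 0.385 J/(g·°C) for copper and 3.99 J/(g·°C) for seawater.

T_f ≈ 26.6 °C

With ΣQ=0 the equilibrium temperature is the m·c-weighted mean:
T_f = (232.73×320.9 + 4887.8×12.62) / (232.73 + 4887.8)
    = 136367 / 5120.5 ≈ 26.63 °C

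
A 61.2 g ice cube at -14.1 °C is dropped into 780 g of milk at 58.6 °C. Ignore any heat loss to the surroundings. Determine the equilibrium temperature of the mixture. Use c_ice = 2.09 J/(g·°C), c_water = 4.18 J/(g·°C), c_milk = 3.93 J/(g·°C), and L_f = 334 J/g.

T_f ≈ 47.4 °C

Sum of m c ΔT and latent-heat terms is zero:
warm ice to 0 °C: 61.2×2.09×(0 − (-14.1)) = 1803.5
  latent heat to melt: 61.2×334 = 20441
  warm the meltwater: 255.82 T
  milk: 3065.4(T − 58.6)
3321.2 T = 179632 − 22244 = 157388
T ≈ 47.39 °C. Since T > 0 °C, the all-ice-melts assumption holds.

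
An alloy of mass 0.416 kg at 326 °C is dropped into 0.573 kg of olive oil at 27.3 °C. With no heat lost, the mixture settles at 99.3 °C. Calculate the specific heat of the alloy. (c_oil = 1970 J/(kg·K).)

Net heat exchanged in the isolated system is zero:
0.416·c·(99.3 − 326) + 0.573·1970·(99.3 − 27.3) = 0
-94.31 c = -81274
c = -81274/-94.31 ≈ 861.8 J/(kg·K)

c ≈ 862 J/(kg·K)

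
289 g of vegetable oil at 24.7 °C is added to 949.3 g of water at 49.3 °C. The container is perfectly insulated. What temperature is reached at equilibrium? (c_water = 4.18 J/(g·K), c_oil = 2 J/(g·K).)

With ΣQ=0 the equilibrium temperature is the m·c-weighted mean:
T_f = (3968.1×49.3 + 578×24.7) / (3968.1 + 578)
    = 209903 / 4546.1 ≈ 46.17 °C

T_f ≈ 46.2 °C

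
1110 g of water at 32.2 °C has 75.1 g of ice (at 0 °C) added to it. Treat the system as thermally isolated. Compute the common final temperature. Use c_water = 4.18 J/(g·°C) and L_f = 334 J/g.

T_f ≈ 25.1 °C

Taking heat into each body as positive, Σ m c ΔT = 0:
fusion: m_ice L_f = 75.1×334 = 25083; meltwater 0→T: 75.1×4.18×T = 313.92 T; water cools: 1110×4.18×(T − 32.2) = 4639.8(T − 32.2)
4953.7 T = 149402 − 25083 = 124318
T ≈ 25.10 °C — above 0 °C, consistent with complete melting.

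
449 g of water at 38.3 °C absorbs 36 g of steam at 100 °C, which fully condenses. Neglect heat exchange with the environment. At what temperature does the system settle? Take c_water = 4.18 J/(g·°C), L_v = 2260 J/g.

Net heat exchanged in the isolated system is zero:
latent heat released on condensation: 36·2260 = 81360; condensed water 100 °C→T: 150.48(T − 100); original water: 1876.8(T − 38.3)
2027.3 T = 81360 + 15048 + 71882 = 168290
T ≈ 83.01 °C — below 100 °C, confirming all the steam condensed.

T_f ≈ 83.0 °C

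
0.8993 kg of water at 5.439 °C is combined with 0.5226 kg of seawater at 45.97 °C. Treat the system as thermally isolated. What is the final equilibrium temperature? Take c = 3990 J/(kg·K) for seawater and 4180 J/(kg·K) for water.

T_f ≈ 19.9 °C

With ΣQ=0 the equilibrium temperature is the m·c-weighted mean:
T_f = (2085.2·45.97 + 3759.1·5.439) / (2085.2 + 3759.1)
    = 116301 / 5844.2 ≈ 19.90 °C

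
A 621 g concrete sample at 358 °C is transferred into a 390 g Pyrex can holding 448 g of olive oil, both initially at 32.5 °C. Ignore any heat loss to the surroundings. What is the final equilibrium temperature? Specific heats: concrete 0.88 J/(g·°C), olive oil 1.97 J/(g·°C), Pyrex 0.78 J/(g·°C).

T_f ≈ 135.1 °C

T_f = Σ m_i c_i T_i / Σ m_i c_i:
T_f = (546.48*358 + 882.56*32.5 + 304.2*32.5) / (546.48 + 882.56 + 304.2)
    = 234210 / 1733.2 ≈ 135.13 °C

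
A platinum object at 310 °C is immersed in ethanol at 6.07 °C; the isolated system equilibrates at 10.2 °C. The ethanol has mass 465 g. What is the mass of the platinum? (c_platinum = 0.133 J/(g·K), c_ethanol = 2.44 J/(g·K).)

m ≈ 118 g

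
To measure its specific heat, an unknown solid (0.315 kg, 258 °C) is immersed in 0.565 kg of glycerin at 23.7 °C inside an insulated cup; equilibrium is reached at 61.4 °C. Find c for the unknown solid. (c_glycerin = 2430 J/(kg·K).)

m_s c (T_s − T_f) = m_glycerin c_glycerin (T_f − T_0):
0.315×c×(258 − 61.4) = 0.565×2430×(61.4 − 23.7)
61.93 c = 51760  ⇒  c ≈ 835.8 J/(kg·K)

c ≈ 836 J/(kg·K)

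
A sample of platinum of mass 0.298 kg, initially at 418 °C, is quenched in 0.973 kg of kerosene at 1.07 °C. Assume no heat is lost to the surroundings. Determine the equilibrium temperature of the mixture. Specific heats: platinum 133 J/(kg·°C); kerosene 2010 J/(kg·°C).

Heat gained plus heat lost sum to zero:
0.298*133*(T − 418) + 0.973*2010*(T − 1.07) = 0
39.63(T − 418) + 1955.7(T − 1.07) = 0
1995.4 T = 18660
T ≈ 9.35 °C

T_f ≈ 9.4 °C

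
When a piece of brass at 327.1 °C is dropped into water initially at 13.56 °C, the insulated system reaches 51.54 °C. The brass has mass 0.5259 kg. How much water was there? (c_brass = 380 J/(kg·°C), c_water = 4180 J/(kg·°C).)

m ≈ 0.347 kg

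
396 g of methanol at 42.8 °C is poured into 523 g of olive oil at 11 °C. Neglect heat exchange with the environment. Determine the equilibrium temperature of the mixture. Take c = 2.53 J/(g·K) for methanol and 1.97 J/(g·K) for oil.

T_f ≈ 26.7 °C

Set heat shed by the hot body equal to heat absorbed by the cold body:
396*2.53*(42.8 − T) = 523*1.97*(T − 11)
1001.9(42.8 − T) = 1030.3(T − 11)
2032.2 T = 54214  ⇒  T ≈ 26.68 °C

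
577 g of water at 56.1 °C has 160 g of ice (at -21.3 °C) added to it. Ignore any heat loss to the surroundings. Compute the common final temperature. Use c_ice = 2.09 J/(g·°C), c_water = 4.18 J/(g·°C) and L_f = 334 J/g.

Taking heat into each body as positive, Σ m c ΔT = 0:
ice -21.3→0 °C: 160·2.09·21.3 = 7122.7
  melt ice: 160·334 = 53440
  meltwater 0→T: 160·4.18·T = 668.8 T
  water: 2411.9(T − 56.1)
3080.7 T = 135305 − 60563 = 74743
T ≈ 24.26 °C (positive, so assuming full melt was valid).

T_f ≈ 24.3 °C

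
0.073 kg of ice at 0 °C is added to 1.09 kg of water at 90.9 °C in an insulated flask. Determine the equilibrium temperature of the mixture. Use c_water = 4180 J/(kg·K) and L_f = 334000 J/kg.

T_f ≈ 80.2 °C

Taking heat into each body as positive, Σ m c ΔT = 0:
fusion: m_ice L_f = 0.073·334000 = 24382; warm the meltwater: 305.14 T; water: 4556.2(T − 90.9)
4861.3 T = 414159 − 24382 = 389777
T ≈ 80.18 °C. Since T > 0 °C, the all-ice-melts assumption holds.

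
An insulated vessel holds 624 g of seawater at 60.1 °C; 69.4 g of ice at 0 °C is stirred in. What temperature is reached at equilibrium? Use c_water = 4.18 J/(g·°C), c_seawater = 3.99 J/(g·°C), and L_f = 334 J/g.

T_f ≈ 45.5 °C

Energy balance with sensible and latent terms:
fusion: m_ice L_f = 69.4×334 = 23180; meltwater 0→T: 69.4×4.18×T = 290.09 T; seawater cools: 624×3.99×(T − 60.1) = 2489.8(T − 60.1)
2779.9 T = 149635 − 23180 = 126455
T ≈ 45.49 °C. Since T > 0 °C, the all-ice-melts assumption holds.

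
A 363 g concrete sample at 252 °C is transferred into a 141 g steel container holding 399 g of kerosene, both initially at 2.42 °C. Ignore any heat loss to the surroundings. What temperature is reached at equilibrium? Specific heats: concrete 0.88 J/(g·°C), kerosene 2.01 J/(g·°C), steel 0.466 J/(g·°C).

Let T be the final temperature. ΣQ_i = 0:
363*0.88*(T − 252) + 399*2.01*(T − 2.42) + 141*0.466*(T − 2.42) = 0
319.44(T − 252) + 801.99(T − 2.42) + 65.71(T − 2.42) = 0
(319.44 + 801.99 + 65.71) T = 319.44*252 + 801.99*2.42 + 65.71*2.42
T ≈ 69.58 °C

T_f ≈ 69.6 °C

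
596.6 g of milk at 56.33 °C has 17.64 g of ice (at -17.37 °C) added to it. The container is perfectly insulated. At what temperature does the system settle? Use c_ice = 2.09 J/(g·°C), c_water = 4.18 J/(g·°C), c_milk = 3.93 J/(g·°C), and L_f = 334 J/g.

Taking heat into each body as positive, Σ m c ΔT = 0:
ice -17.37→0 °C: 17.64×2.09×17.37 = 640.39
  latent heat to melt: 17.64×334 = 5891.8
  warm the meltwater: 73.74 T
  milk cools: 596.6×3.93×(T − 56.33) = 2344.6(T − 56.33)
2418.4 T = 132073 − 6532.2 = 125541
T ≈ 51.91 °C — above 0 °C, consistent with complete melting.

T_f ≈ 51.9 °C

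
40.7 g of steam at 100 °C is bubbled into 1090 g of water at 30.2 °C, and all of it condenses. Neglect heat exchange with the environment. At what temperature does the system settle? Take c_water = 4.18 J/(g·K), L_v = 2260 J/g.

Heat gained plus heat lost sum to zero:
condense steam: −40.7×2260 = −91982; condensed water 100 °C→T: 170.13(T − 100); water warms: 1090×4.18×(T − 30.2) = 4556.2(T − 30.2)
4726.3 T = 91982 + 17013 + 137597 = 246592
T ≈ 52.17 °C (< 100 °C, so full condensation is consistent).

T_f ≈ 52.2 °C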